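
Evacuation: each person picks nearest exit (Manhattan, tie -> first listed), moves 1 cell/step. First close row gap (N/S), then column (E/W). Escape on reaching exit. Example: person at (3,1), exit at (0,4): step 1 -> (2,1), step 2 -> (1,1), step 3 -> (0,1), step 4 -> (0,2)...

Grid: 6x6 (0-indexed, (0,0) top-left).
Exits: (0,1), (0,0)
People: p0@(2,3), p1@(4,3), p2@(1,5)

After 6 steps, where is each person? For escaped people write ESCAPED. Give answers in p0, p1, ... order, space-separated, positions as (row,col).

Step 1: p0:(2,3)->(1,3) | p1:(4,3)->(3,3) | p2:(1,5)->(0,5)
Step 2: p0:(1,3)->(0,3) | p1:(3,3)->(2,3) | p2:(0,5)->(0,4)
Step 3: p0:(0,3)->(0,2) | p1:(2,3)->(1,3) | p2:(0,4)->(0,3)
Step 4: p0:(0,2)->(0,1)->EXIT | p1:(1,3)->(0,3) | p2:(0,3)->(0,2)
Step 5: p0:escaped | p1:(0,3)->(0,2) | p2:(0,2)->(0,1)->EXIT
Step 6: p0:escaped | p1:(0,2)->(0,1)->EXIT | p2:escaped

ESCAPED ESCAPED ESCAPED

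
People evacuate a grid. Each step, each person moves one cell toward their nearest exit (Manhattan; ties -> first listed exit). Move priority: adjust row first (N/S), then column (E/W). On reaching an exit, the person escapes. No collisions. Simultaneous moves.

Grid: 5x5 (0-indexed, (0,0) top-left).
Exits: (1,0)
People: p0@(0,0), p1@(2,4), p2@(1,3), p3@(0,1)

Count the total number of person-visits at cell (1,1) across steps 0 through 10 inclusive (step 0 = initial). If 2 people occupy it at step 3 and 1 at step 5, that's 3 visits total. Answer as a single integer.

Answer: 3

Derivation:
Step 0: p0@(0,0) p1@(2,4) p2@(1,3) p3@(0,1) -> at (1,1): 0 [-], cum=0
Step 1: p0@ESC p1@(1,4) p2@(1,2) p3@(1,1) -> at (1,1): 1 [p3], cum=1
Step 2: p0@ESC p1@(1,3) p2@(1,1) p3@ESC -> at (1,1): 1 [p2], cum=2
Step 3: p0@ESC p1@(1,2) p2@ESC p3@ESC -> at (1,1): 0 [-], cum=2
Step 4: p0@ESC p1@(1,1) p2@ESC p3@ESC -> at (1,1): 1 [p1], cum=3
Step 5: p0@ESC p1@ESC p2@ESC p3@ESC -> at (1,1): 0 [-], cum=3
Total visits = 3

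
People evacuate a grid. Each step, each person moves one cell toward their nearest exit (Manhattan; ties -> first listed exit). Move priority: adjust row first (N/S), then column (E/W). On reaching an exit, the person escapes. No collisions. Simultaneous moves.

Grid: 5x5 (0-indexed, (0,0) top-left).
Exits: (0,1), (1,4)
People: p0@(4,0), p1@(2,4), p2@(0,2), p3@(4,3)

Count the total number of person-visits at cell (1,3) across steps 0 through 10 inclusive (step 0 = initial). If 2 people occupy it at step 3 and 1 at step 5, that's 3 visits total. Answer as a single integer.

Step 0: p0@(4,0) p1@(2,4) p2@(0,2) p3@(4,3) -> at (1,3): 0 [-], cum=0
Step 1: p0@(3,0) p1@ESC p2@ESC p3@(3,3) -> at (1,3): 0 [-], cum=0
Step 2: p0@(2,0) p1@ESC p2@ESC p3@(2,3) -> at (1,3): 0 [-], cum=0
Step 3: p0@(1,0) p1@ESC p2@ESC p3@(1,3) -> at (1,3): 1 [p3], cum=1
Step 4: p0@(0,0) p1@ESC p2@ESC p3@ESC -> at (1,3): 0 [-], cum=1
Step 5: p0@ESC p1@ESC p2@ESC p3@ESC -> at (1,3): 0 [-], cum=1
Total visits = 1

Answer: 1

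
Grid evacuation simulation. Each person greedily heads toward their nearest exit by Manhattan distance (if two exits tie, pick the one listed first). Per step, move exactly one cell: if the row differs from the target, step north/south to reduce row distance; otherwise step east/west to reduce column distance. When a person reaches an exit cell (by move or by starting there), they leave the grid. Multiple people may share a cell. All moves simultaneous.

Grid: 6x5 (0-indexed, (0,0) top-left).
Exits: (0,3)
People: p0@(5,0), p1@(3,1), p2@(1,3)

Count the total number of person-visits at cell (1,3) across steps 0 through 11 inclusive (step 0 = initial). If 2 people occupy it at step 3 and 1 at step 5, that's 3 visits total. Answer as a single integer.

Answer: 1

Derivation:
Step 0: p0@(5,0) p1@(3,1) p2@(1,3) -> at (1,3): 1 [p2], cum=1
Step 1: p0@(4,0) p1@(2,1) p2@ESC -> at (1,3): 0 [-], cum=1
Step 2: p0@(3,0) p1@(1,1) p2@ESC -> at (1,3): 0 [-], cum=1
Step 3: p0@(2,0) p1@(0,1) p2@ESC -> at (1,3): 0 [-], cum=1
Step 4: p0@(1,0) p1@(0,2) p2@ESC -> at (1,3): 0 [-], cum=1
Step 5: p0@(0,0) p1@ESC p2@ESC -> at (1,3): 0 [-], cum=1
Step 6: p0@(0,1) p1@ESC p2@ESC -> at (1,3): 0 [-], cum=1
Step 7: p0@(0,2) p1@ESC p2@ESC -> at (1,3): 0 [-], cum=1
Step 8: p0@ESC p1@ESC p2@ESC -> at (1,3): 0 [-], cum=1
Total visits = 1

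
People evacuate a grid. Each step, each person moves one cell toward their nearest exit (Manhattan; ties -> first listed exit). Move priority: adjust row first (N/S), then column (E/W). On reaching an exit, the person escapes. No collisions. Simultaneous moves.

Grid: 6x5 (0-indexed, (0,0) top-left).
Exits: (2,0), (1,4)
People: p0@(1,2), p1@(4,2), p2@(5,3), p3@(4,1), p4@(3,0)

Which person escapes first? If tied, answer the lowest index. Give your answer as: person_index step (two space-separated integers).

Answer: 4 1

Derivation:
Step 1: p0:(1,2)->(1,3) | p1:(4,2)->(3,2) | p2:(5,3)->(4,3) | p3:(4,1)->(3,1) | p4:(3,0)->(2,0)->EXIT
Step 2: p0:(1,3)->(1,4)->EXIT | p1:(3,2)->(2,2) | p2:(4,3)->(3,3) | p3:(3,1)->(2,1) | p4:escaped
Step 3: p0:escaped | p1:(2,2)->(2,1) | p2:(3,3)->(2,3) | p3:(2,1)->(2,0)->EXIT | p4:escaped
Step 4: p0:escaped | p1:(2,1)->(2,0)->EXIT | p2:(2,3)->(1,3) | p3:escaped | p4:escaped
Step 5: p0:escaped | p1:escaped | p2:(1,3)->(1,4)->EXIT | p3:escaped | p4:escaped
Exit steps: [2, 4, 5, 3, 1]
First to escape: p4 at step 1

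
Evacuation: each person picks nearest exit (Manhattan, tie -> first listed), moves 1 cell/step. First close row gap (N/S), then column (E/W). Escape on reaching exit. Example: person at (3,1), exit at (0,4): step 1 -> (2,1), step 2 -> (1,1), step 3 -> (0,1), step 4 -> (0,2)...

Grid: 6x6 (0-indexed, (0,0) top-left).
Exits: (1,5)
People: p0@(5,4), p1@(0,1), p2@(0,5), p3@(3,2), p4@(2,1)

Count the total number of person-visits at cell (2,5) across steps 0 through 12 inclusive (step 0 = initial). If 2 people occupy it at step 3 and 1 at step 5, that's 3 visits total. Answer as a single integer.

Step 0: p0@(5,4) p1@(0,1) p2@(0,5) p3@(3,2) p4@(2,1) -> at (2,5): 0 [-], cum=0
Step 1: p0@(4,4) p1@(1,1) p2@ESC p3@(2,2) p4@(1,1) -> at (2,5): 0 [-], cum=0
Step 2: p0@(3,4) p1@(1,2) p2@ESC p3@(1,2) p4@(1,2) -> at (2,5): 0 [-], cum=0
Step 3: p0@(2,4) p1@(1,3) p2@ESC p3@(1,3) p4@(1,3) -> at (2,5): 0 [-], cum=0
Step 4: p0@(1,4) p1@(1,4) p2@ESC p3@(1,4) p4@(1,4) -> at (2,5): 0 [-], cum=0
Step 5: p0@ESC p1@ESC p2@ESC p3@ESC p4@ESC -> at (2,5): 0 [-], cum=0
Total visits = 0

Answer: 0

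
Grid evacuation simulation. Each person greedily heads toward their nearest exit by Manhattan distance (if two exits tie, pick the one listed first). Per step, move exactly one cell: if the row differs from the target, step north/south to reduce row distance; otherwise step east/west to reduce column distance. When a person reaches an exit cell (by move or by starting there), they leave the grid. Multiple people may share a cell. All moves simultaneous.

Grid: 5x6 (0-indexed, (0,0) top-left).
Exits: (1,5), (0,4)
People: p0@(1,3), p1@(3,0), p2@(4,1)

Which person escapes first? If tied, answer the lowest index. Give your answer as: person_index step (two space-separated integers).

Answer: 0 2

Derivation:
Step 1: p0:(1,3)->(1,4) | p1:(3,0)->(2,0) | p2:(4,1)->(3,1)
Step 2: p0:(1,4)->(1,5)->EXIT | p1:(2,0)->(1,0) | p2:(3,1)->(2,1)
Step 3: p0:escaped | p1:(1,0)->(1,1) | p2:(2,1)->(1,1)
Step 4: p0:escaped | p1:(1,1)->(1,2) | p2:(1,1)->(1,2)
Step 5: p0:escaped | p1:(1,2)->(1,3) | p2:(1,2)->(1,3)
Step 6: p0:escaped | p1:(1,3)->(1,4) | p2:(1,3)->(1,4)
Step 7: p0:escaped | p1:(1,4)->(1,5)->EXIT | p2:(1,4)->(1,5)->EXIT
Exit steps: [2, 7, 7]
First to escape: p0 at step 2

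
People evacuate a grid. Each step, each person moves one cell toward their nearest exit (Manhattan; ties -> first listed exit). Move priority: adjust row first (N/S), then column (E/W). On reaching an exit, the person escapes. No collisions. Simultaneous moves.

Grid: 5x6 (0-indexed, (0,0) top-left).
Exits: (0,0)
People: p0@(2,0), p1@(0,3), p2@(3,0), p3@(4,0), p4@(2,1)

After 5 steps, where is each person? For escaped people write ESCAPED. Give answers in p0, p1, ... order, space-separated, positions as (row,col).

Step 1: p0:(2,0)->(1,0) | p1:(0,3)->(0,2) | p2:(3,0)->(2,0) | p3:(4,0)->(3,0) | p4:(2,1)->(1,1)
Step 2: p0:(1,0)->(0,0)->EXIT | p1:(0,2)->(0,1) | p2:(2,0)->(1,0) | p3:(3,0)->(2,0) | p4:(1,1)->(0,1)
Step 3: p0:escaped | p1:(0,1)->(0,0)->EXIT | p2:(1,0)->(0,0)->EXIT | p3:(2,0)->(1,0) | p4:(0,1)->(0,0)->EXIT
Step 4: p0:escaped | p1:escaped | p2:escaped | p3:(1,0)->(0,0)->EXIT | p4:escaped

ESCAPED ESCAPED ESCAPED ESCAPED ESCAPED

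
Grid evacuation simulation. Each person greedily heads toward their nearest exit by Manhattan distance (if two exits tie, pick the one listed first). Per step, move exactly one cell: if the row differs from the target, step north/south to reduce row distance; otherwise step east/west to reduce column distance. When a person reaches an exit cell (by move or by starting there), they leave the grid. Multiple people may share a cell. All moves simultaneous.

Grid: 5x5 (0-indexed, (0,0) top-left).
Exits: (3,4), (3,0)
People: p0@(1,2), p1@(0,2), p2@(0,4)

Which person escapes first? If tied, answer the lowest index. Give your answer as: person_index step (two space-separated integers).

Answer: 2 3

Derivation:
Step 1: p0:(1,2)->(2,2) | p1:(0,2)->(1,2) | p2:(0,4)->(1,4)
Step 2: p0:(2,2)->(3,2) | p1:(1,2)->(2,2) | p2:(1,4)->(2,4)
Step 3: p0:(3,2)->(3,3) | p1:(2,2)->(3,2) | p2:(2,4)->(3,4)->EXIT
Step 4: p0:(3,3)->(3,4)->EXIT | p1:(3,2)->(3,3) | p2:escaped
Step 5: p0:escaped | p1:(3,3)->(3,4)->EXIT | p2:escaped
Exit steps: [4, 5, 3]
First to escape: p2 at step 3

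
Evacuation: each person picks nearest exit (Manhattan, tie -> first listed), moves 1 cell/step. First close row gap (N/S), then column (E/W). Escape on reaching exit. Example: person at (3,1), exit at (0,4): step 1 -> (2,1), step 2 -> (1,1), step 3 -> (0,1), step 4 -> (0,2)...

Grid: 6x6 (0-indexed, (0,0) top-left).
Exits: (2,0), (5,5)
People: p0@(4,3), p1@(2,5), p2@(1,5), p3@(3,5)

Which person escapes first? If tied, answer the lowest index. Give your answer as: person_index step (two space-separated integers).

Step 1: p0:(4,3)->(5,3) | p1:(2,5)->(3,5) | p2:(1,5)->(2,5) | p3:(3,5)->(4,5)
Step 2: p0:(5,3)->(5,4) | p1:(3,5)->(4,5) | p2:(2,5)->(3,5) | p3:(4,5)->(5,5)->EXIT
Step 3: p0:(5,4)->(5,5)->EXIT | p1:(4,5)->(5,5)->EXIT | p2:(3,5)->(4,5) | p3:escaped
Step 4: p0:escaped | p1:escaped | p2:(4,5)->(5,5)->EXIT | p3:escaped
Exit steps: [3, 3, 4, 2]
First to escape: p3 at step 2

Answer: 3 2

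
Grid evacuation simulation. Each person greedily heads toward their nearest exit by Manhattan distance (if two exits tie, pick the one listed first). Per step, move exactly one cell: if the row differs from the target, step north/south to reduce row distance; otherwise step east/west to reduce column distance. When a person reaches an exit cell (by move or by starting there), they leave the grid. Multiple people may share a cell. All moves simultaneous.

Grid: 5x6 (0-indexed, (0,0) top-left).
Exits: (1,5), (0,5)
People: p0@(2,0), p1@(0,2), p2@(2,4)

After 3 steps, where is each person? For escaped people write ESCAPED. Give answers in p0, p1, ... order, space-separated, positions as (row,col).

Step 1: p0:(2,0)->(1,0) | p1:(0,2)->(0,3) | p2:(2,4)->(1,4)
Step 2: p0:(1,0)->(1,1) | p1:(0,3)->(0,4) | p2:(1,4)->(1,5)->EXIT
Step 3: p0:(1,1)->(1,2) | p1:(0,4)->(0,5)->EXIT | p2:escaped

(1,2) ESCAPED ESCAPED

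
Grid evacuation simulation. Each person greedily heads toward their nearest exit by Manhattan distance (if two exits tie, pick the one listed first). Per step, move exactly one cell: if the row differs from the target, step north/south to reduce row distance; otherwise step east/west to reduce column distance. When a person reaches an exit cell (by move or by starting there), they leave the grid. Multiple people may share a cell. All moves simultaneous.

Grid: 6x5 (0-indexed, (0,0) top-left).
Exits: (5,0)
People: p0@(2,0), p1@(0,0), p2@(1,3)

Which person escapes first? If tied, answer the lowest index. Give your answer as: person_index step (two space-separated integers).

Step 1: p0:(2,0)->(3,0) | p1:(0,0)->(1,0) | p2:(1,3)->(2,3)
Step 2: p0:(3,0)->(4,0) | p1:(1,0)->(2,0) | p2:(2,3)->(3,3)
Step 3: p0:(4,0)->(5,0)->EXIT | p1:(2,0)->(3,0) | p2:(3,3)->(4,3)
Step 4: p0:escaped | p1:(3,0)->(4,0) | p2:(4,3)->(5,3)
Step 5: p0:escaped | p1:(4,0)->(5,0)->EXIT | p2:(5,3)->(5,2)
Step 6: p0:escaped | p1:escaped | p2:(5,2)->(5,1)
Step 7: p0:escaped | p1:escaped | p2:(5,1)->(5,0)->EXIT
Exit steps: [3, 5, 7]
First to escape: p0 at step 3

Answer: 0 3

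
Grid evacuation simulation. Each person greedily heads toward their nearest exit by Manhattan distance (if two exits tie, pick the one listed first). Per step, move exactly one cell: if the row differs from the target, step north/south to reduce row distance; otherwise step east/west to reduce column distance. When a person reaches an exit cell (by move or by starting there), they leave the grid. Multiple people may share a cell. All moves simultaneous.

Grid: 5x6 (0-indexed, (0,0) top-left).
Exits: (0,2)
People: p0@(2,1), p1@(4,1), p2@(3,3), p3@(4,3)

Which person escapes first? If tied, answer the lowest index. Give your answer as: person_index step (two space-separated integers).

Answer: 0 3

Derivation:
Step 1: p0:(2,1)->(1,1) | p1:(4,1)->(3,1) | p2:(3,3)->(2,3) | p3:(4,3)->(3,3)
Step 2: p0:(1,1)->(0,1) | p1:(3,1)->(2,1) | p2:(2,3)->(1,3) | p3:(3,3)->(2,3)
Step 3: p0:(0,1)->(0,2)->EXIT | p1:(2,1)->(1,1) | p2:(1,3)->(0,3) | p3:(2,3)->(1,3)
Step 4: p0:escaped | p1:(1,1)->(0,1) | p2:(0,3)->(0,2)->EXIT | p3:(1,3)->(0,3)
Step 5: p0:escaped | p1:(0,1)->(0,2)->EXIT | p2:escaped | p3:(0,3)->(0,2)->EXIT
Exit steps: [3, 5, 4, 5]
First to escape: p0 at step 3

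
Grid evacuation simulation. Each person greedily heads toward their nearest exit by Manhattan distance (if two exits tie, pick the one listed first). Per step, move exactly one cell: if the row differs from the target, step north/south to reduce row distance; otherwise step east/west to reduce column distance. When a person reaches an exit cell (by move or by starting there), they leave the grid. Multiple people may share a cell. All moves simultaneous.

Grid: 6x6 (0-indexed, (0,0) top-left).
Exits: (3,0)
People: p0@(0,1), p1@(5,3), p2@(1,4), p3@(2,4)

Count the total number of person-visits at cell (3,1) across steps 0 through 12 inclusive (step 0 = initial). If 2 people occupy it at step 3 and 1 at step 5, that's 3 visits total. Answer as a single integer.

Answer: 4

Derivation:
Step 0: p0@(0,1) p1@(5,3) p2@(1,4) p3@(2,4) -> at (3,1): 0 [-], cum=0
Step 1: p0@(1,1) p1@(4,3) p2@(2,4) p3@(3,4) -> at (3,1): 0 [-], cum=0
Step 2: p0@(2,1) p1@(3,3) p2@(3,4) p3@(3,3) -> at (3,1): 0 [-], cum=0
Step 3: p0@(3,1) p1@(3,2) p2@(3,3) p3@(3,2) -> at (3,1): 1 [p0], cum=1
Step 4: p0@ESC p1@(3,1) p2@(3,2) p3@(3,1) -> at (3,1): 2 [p1,p3], cum=3
Step 5: p0@ESC p1@ESC p2@(3,1) p3@ESC -> at (3,1): 1 [p2], cum=4
Step 6: p0@ESC p1@ESC p2@ESC p3@ESC -> at (3,1): 0 [-], cum=4
Total visits = 4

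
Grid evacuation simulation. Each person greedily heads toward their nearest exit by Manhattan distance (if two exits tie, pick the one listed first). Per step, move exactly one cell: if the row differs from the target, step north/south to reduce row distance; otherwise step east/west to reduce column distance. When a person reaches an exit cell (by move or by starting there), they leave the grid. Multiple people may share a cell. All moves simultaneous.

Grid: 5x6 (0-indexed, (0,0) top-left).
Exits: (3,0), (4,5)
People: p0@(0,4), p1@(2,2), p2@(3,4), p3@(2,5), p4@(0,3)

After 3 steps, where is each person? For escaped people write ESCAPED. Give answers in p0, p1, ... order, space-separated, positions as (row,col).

Step 1: p0:(0,4)->(1,4) | p1:(2,2)->(3,2) | p2:(3,4)->(4,4) | p3:(2,5)->(3,5) | p4:(0,3)->(1,3)
Step 2: p0:(1,4)->(2,4) | p1:(3,2)->(3,1) | p2:(4,4)->(4,5)->EXIT | p3:(3,5)->(4,5)->EXIT | p4:(1,3)->(2,3)
Step 3: p0:(2,4)->(3,4) | p1:(3,1)->(3,0)->EXIT | p2:escaped | p3:escaped | p4:(2,3)->(3,3)

(3,4) ESCAPED ESCAPED ESCAPED (3,3)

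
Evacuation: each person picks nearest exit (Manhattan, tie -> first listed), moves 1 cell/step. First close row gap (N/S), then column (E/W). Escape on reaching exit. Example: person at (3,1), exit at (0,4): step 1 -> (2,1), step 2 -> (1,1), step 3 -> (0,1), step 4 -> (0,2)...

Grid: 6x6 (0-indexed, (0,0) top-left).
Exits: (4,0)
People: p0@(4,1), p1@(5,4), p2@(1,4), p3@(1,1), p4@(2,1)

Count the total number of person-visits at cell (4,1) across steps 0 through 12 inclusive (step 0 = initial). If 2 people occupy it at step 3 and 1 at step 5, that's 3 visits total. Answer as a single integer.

Answer: 5

Derivation:
Step 0: p0@(4,1) p1@(5,4) p2@(1,4) p3@(1,1) p4@(2,1) -> at (4,1): 1 [p0], cum=1
Step 1: p0@ESC p1@(4,4) p2@(2,4) p3@(2,1) p4@(3,1) -> at (4,1): 0 [-], cum=1
Step 2: p0@ESC p1@(4,3) p2@(3,4) p3@(3,1) p4@(4,1) -> at (4,1): 1 [p4], cum=2
Step 3: p0@ESC p1@(4,2) p2@(4,4) p3@(4,1) p4@ESC -> at (4,1): 1 [p3], cum=3
Step 4: p0@ESC p1@(4,1) p2@(4,3) p3@ESC p4@ESC -> at (4,1): 1 [p1], cum=4
Step 5: p0@ESC p1@ESC p2@(4,2) p3@ESC p4@ESC -> at (4,1): 0 [-], cum=4
Step 6: p0@ESC p1@ESC p2@(4,1) p3@ESC p4@ESC -> at (4,1): 1 [p2], cum=5
Step 7: p0@ESC p1@ESC p2@ESC p3@ESC p4@ESC -> at (4,1): 0 [-], cum=5
Total visits = 5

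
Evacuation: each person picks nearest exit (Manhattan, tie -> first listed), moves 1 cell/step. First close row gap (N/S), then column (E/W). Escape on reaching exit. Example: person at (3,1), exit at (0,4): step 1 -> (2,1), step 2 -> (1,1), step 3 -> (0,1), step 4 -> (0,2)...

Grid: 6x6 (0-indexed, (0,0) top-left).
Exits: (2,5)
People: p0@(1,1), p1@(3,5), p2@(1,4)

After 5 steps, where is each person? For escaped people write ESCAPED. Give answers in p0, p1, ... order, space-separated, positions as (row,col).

Step 1: p0:(1,1)->(2,1) | p1:(3,5)->(2,5)->EXIT | p2:(1,4)->(2,4)
Step 2: p0:(2,1)->(2,2) | p1:escaped | p2:(2,4)->(2,5)->EXIT
Step 3: p0:(2,2)->(2,3) | p1:escaped | p2:escaped
Step 4: p0:(2,3)->(2,4) | p1:escaped | p2:escaped
Step 5: p0:(2,4)->(2,5)->EXIT | p1:escaped | p2:escaped

ESCAPED ESCAPED ESCAPED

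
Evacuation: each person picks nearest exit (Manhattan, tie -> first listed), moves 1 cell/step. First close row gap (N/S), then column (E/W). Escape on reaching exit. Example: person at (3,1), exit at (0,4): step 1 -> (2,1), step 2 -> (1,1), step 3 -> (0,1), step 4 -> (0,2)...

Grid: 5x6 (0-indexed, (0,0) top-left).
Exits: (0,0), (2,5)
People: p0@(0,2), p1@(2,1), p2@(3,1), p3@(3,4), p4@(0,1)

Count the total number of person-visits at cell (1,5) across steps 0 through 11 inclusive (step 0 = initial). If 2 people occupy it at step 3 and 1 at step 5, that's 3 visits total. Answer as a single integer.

Step 0: p0@(0,2) p1@(2,1) p2@(3,1) p3@(3,4) p4@(0,1) -> at (1,5): 0 [-], cum=0
Step 1: p0@(0,1) p1@(1,1) p2@(2,1) p3@(2,4) p4@ESC -> at (1,5): 0 [-], cum=0
Step 2: p0@ESC p1@(0,1) p2@(1,1) p3@ESC p4@ESC -> at (1,5): 0 [-], cum=0
Step 3: p0@ESC p1@ESC p2@(0,1) p3@ESC p4@ESC -> at (1,5): 0 [-], cum=0
Step 4: p0@ESC p1@ESC p2@ESC p3@ESC p4@ESC -> at (1,5): 0 [-], cum=0
Total visits = 0

Answer: 0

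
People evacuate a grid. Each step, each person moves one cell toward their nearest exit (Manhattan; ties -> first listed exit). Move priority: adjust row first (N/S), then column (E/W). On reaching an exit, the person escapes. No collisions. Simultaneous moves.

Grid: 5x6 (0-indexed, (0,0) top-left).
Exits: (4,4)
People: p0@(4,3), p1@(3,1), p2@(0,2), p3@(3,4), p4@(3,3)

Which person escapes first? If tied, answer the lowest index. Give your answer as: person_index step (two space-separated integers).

Step 1: p0:(4,3)->(4,4)->EXIT | p1:(3,1)->(4,1) | p2:(0,2)->(1,2) | p3:(3,4)->(4,4)->EXIT | p4:(3,3)->(4,3)
Step 2: p0:escaped | p1:(4,1)->(4,2) | p2:(1,2)->(2,2) | p3:escaped | p4:(4,3)->(4,4)->EXIT
Step 3: p0:escaped | p1:(4,2)->(4,3) | p2:(2,2)->(3,2) | p3:escaped | p4:escaped
Step 4: p0:escaped | p1:(4,3)->(4,4)->EXIT | p2:(3,2)->(4,2) | p3:escaped | p4:escaped
Step 5: p0:escaped | p1:escaped | p2:(4,2)->(4,3) | p3:escaped | p4:escaped
Step 6: p0:escaped | p1:escaped | p2:(4,3)->(4,4)->EXIT | p3:escaped | p4:escaped
Exit steps: [1, 4, 6, 1, 2]
First to escape: p0 at step 1

Answer: 0 1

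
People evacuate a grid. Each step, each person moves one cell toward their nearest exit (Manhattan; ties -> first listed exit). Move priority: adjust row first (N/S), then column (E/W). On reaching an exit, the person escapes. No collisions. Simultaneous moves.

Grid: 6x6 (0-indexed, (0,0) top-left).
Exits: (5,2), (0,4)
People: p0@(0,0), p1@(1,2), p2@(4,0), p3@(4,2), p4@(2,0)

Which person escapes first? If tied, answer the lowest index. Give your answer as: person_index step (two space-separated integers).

Step 1: p0:(0,0)->(0,1) | p1:(1,2)->(0,2) | p2:(4,0)->(5,0) | p3:(4,2)->(5,2)->EXIT | p4:(2,0)->(3,0)
Step 2: p0:(0,1)->(0,2) | p1:(0,2)->(0,3) | p2:(5,0)->(5,1) | p3:escaped | p4:(3,0)->(4,0)
Step 3: p0:(0,2)->(0,3) | p1:(0,3)->(0,4)->EXIT | p2:(5,1)->(5,2)->EXIT | p3:escaped | p4:(4,0)->(5,0)
Step 4: p0:(0,3)->(0,4)->EXIT | p1:escaped | p2:escaped | p3:escaped | p4:(5,0)->(5,1)
Step 5: p0:escaped | p1:escaped | p2:escaped | p3:escaped | p4:(5,1)->(5,2)->EXIT
Exit steps: [4, 3, 3, 1, 5]
First to escape: p3 at step 1

Answer: 3 1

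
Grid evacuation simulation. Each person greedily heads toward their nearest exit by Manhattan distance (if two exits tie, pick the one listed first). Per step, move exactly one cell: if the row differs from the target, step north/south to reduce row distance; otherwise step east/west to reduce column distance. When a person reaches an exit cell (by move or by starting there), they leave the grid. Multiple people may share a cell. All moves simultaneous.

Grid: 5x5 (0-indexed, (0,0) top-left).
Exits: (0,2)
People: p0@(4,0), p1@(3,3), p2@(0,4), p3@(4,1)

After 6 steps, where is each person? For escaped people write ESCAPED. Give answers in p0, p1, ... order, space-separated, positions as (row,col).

Step 1: p0:(4,0)->(3,0) | p1:(3,3)->(2,3) | p2:(0,4)->(0,3) | p3:(4,1)->(3,1)
Step 2: p0:(3,0)->(2,0) | p1:(2,3)->(1,3) | p2:(0,3)->(0,2)->EXIT | p3:(3,1)->(2,1)
Step 3: p0:(2,0)->(1,0) | p1:(1,3)->(0,3) | p2:escaped | p3:(2,1)->(1,1)
Step 4: p0:(1,0)->(0,0) | p1:(0,3)->(0,2)->EXIT | p2:escaped | p3:(1,1)->(0,1)
Step 5: p0:(0,0)->(0,1) | p1:escaped | p2:escaped | p3:(0,1)->(0,2)->EXIT
Step 6: p0:(0,1)->(0,2)->EXIT | p1:escaped | p2:escaped | p3:escaped

ESCAPED ESCAPED ESCAPED ESCAPED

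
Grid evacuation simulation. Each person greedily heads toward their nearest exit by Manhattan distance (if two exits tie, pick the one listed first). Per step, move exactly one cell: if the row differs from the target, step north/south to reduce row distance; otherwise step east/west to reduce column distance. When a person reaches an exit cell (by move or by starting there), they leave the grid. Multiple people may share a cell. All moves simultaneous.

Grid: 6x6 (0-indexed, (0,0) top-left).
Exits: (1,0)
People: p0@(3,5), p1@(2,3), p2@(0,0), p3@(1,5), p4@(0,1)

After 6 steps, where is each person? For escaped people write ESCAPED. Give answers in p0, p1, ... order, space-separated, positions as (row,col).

Step 1: p0:(3,5)->(2,5) | p1:(2,3)->(1,3) | p2:(0,0)->(1,0)->EXIT | p3:(1,5)->(1,4) | p4:(0,1)->(1,1)
Step 2: p0:(2,5)->(1,5) | p1:(1,3)->(1,2) | p2:escaped | p3:(1,4)->(1,3) | p4:(1,1)->(1,0)->EXIT
Step 3: p0:(1,5)->(1,4) | p1:(1,2)->(1,1) | p2:escaped | p3:(1,3)->(1,2) | p4:escaped
Step 4: p0:(1,4)->(1,3) | p1:(1,1)->(1,0)->EXIT | p2:escaped | p3:(1,2)->(1,1) | p4:escaped
Step 5: p0:(1,3)->(1,2) | p1:escaped | p2:escaped | p3:(1,1)->(1,0)->EXIT | p4:escaped
Step 6: p0:(1,2)->(1,1) | p1:escaped | p2:escaped | p3:escaped | p4:escaped

(1,1) ESCAPED ESCAPED ESCAPED ESCAPED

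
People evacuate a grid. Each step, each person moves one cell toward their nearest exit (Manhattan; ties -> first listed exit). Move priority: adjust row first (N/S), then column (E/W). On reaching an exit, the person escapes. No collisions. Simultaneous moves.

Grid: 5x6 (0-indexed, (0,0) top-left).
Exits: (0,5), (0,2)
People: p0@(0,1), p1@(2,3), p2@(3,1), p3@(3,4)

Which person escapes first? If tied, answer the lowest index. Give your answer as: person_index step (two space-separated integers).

Step 1: p0:(0,1)->(0,2)->EXIT | p1:(2,3)->(1,3) | p2:(3,1)->(2,1) | p3:(3,4)->(2,4)
Step 2: p0:escaped | p1:(1,3)->(0,3) | p2:(2,1)->(1,1) | p3:(2,4)->(1,4)
Step 3: p0:escaped | p1:(0,3)->(0,2)->EXIT | p2:(1,1)->(0,1) | p3:(1,4)->(0,4)
Step 4: p0:escaped | p1:escaped | p2:(0,1)->(0,2)->EXIT | p3:(0,4)->(0,5)->EXIT
Exit steps: [1, 3, 4, 4]
First to escape: p0 at step 1

Answer: 0 1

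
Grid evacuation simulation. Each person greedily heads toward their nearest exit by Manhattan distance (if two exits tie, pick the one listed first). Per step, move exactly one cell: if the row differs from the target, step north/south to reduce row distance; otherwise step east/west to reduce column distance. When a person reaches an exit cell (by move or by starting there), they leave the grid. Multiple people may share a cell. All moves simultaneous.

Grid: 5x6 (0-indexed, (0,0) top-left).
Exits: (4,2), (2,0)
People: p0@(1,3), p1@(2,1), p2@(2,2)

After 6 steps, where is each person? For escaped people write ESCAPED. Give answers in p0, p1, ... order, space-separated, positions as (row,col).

Step 1: p0:(1,3)->(2,3) | p1:(2,1)->(2,0)->EXIT | p2:(2,2)->(3,2)
Step 2: p0:(2,3)->(3,3) | p1:escaped | p2:(3,2)->(4,2)->EXIT
Step 3: p0:(3,3)->(4,3) | p1:escaped | p2:escaped
Step 4: p0:(4,3)->(4,2)->EXIT | p1:escaped | p2:escaped

ESCAPED ESCAPED ESCAPED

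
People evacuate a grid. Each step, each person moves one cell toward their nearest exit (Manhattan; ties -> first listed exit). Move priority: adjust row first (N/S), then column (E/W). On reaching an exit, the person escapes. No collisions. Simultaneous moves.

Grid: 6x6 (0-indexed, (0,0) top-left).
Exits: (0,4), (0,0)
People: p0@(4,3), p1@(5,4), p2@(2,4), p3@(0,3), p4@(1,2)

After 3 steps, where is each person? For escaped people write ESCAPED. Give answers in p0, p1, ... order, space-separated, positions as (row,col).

Step 1: p0:(4,3)->(3,3) | p1:(5,4)->(4,4) | p2:(2,4)->(1,4) | p3:(0,3)->(0,4)->EXIT | p4:(1,2)->(0,2)
Step 2: p0:(3,3)->(2,3) | p1:(4,4)->(3,4) | p2:(1,4)->(0,4)->EXIT | p3:escaped | p4:(0,2)->(0,3)
Step 3: p0:(2,3)->(1,3) | p1:(3,4)->(2,4) | p2:escaped | p3:escaped | p4:(0,3)->(0,4)->EXIT

(1,3) (2,4) ESCAPED ESCAPED ESCAPED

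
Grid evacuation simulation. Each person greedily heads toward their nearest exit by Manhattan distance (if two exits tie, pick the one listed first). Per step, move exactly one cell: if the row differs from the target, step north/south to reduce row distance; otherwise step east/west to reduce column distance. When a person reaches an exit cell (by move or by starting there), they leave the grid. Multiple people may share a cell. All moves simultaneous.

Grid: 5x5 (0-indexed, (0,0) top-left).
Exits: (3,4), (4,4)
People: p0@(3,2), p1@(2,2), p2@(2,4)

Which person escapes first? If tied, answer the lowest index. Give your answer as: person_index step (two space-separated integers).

Answer: 2 1

Derivation:
Step 1: p0:(3,2)->(3,3) | p1:(2,2)->(3,2) | p2:(2,4)->(3,4)->EXIT
Step 2: p0:(3,3)->(3,4)->EXIT | p1:(3,2)->(3,3) | p2:escaped
Step 3: p0:escaped | p1:(3,3)->(3,4)->EXIT | p2:escaped
Exit steps: [2, 3, 1]
First to escape: p2 at step 1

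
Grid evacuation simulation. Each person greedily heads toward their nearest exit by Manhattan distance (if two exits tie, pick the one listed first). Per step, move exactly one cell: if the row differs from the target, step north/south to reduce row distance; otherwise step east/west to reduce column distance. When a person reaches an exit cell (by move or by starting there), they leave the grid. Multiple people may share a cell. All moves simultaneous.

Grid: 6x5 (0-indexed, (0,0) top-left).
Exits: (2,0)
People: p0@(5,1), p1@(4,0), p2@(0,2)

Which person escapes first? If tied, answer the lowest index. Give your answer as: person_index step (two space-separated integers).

Step 1: p0:(5,1)->(4,1) | p1:(4,0)->(3,0) | p2:(0,2)->(1,2)
Step 2: p0:(4,1)->(3,1) | p1:(3,0)->(2,0)->EXIT | p2:(1,2)->(2,2)
Step 3: p0:(3,1)->(2,1) | p1:escaped | p2:(2,2)->(2,1)
Step 4: p0:(2,1)->(2,0)->EXIT | p1:escaped | p2:(2,1)->(2,0)->EXIT
Exit steps: [4, 2, 4]
First to escape: p1 at step 2

Answer: 1 2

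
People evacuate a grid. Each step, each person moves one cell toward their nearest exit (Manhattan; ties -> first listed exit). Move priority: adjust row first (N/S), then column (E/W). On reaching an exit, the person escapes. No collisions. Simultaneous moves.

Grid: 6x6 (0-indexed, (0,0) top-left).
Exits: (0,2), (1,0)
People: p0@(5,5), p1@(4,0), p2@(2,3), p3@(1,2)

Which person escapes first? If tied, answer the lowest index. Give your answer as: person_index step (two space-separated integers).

Answer: 3 1

Derivation:
Step 1: p0:(5,5)->(4,5) | p1:(4,0)->(3,0) | p2:(2,3)->(1,3) | p3:(1,2)->(0,2)->EXIT
Step 2: p0:(4,5)->(3,5) | p1:(3,0)->(2,0) | p2:(1,3)->(0,3) | p3:escaped
Step 3: p0:(3,5)->(2,5) | p1:(2,0)->(1,0)->EXIT | p2:(0,3)->(0,2)->EXIT | p3:escaped
Step 4: p0:(2,5)->(1,5) | p1:escaped | p2:escaped | p3:escaped
Step 5: p0:(1,5)->(0,5) | p1:escaped | p2:escaped | p3:escaped
Step 6: p0:(0,5)->(0,4) | p1:escaped | p2:escaped | p3:escaped
Step 7: p0:(0,4)->(0,3) | p1:escaped | p2:escaped | p3:escaped
Step 8: p0:(0,3)->(0,2)->EXIT | p1:escaped | p2:escaped | p3:escaped
Exit steps: [8, 3, 3, 1]
First to escape: p3 at step 1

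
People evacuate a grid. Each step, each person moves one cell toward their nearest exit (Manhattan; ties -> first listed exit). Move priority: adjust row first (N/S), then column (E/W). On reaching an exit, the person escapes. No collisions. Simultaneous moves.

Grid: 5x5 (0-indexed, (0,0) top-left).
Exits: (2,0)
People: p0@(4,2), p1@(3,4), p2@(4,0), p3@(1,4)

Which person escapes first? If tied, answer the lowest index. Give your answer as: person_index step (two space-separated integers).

Answer: 2 2

Derivation:
Step 1: p0:(4,2)->(3,2) | p1:(3,4)->(2,4) | p2:(4,0)->(3,0) | p3:(1,4)->(2,4)
Step 2: p0:(3,2)->(2,2) | p1:(2,4)->(2,3) | p2:(3,0)->(2,0)->EXIT | p3:(2,4)->(2,3)
Step 3: p0:(2,2)->(2,1) | p1:(2,3)->(2,2) | p2:escaped | p3:(2,3)->(2,2)
Step 4: p0:(2,1)->(2,0)->EXIT | p1:(2,2)->(2,1) | p2:escaped | p3:(2,2)->(2,1)
Step 5: p0:escaped | p1:(2,1)->(2,0)->EXIT | p2:escaped | p3:(2,1)->(2,0)->EXIT
Exit steps: [4, 5, 2, 5]
First to escape: p2 at step 2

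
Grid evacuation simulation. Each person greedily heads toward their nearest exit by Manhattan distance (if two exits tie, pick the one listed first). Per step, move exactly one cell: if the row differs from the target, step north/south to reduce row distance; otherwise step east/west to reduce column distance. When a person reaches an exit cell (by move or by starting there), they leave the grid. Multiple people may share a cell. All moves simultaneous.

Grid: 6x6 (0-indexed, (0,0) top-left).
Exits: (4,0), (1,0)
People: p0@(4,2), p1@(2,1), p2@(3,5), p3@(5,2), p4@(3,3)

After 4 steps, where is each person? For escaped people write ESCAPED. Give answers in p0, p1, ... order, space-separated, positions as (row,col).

Step 1: p0:(4,2)->(4,1) | p1:(2,1)->(1,1) | p2:(3,5)->(4,5) | p3:(5,2)->(4,2) | p4:(3,3)->(4,3)
Step 2: p0:(4,1)->(4,0)->EXIT | p1:(1,1)->(1,0)->EXIT | p2:(4,5)->(4,4) | p3:(4,2)->(4,1) | p4:(4,3)->(4,2)
Step 3: p0:escaped | p1:escaped | p2:(4,4)->(4,3) | p3:(4,1)->(4,0)->EXIT | p4:(4,2)->(4,1)
Step 4: p0:escaped | p1:escaped | p2:(4,3)->(4,2) | p3:escaped | p4:(4,1)->(4,0)->EXIT

ESCAPED ESCAPED (4,2) ESCAPED ESCAPED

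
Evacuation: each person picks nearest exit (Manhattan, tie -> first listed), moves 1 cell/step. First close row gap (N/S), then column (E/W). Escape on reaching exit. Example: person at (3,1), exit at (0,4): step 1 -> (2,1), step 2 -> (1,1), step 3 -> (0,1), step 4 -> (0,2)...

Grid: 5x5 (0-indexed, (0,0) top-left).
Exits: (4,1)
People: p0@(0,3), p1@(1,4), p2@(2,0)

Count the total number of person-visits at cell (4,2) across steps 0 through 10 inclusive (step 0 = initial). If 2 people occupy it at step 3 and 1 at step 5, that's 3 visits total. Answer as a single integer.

Step 0: p0@(0,3) p1@(1,4) p2@(2,0) -> at (4,2): 0 [-], cum=0
Step 1: p0@(1,3) p1@(2,4) p2@(3,0) -> at (4,2): 0 [-], cum=0
Step 2: p0@(2,3) p1@(3,4) p2@(4,0) -> at (4,2): 0 [-], cum=0
Step 3: p0@(3,3) p1@(4,4) p2@ESC -> at (4,2): 0 [-], cum=0
Step 4: p0@(4,3) p1@(4,3) p2@ESC -> at (4,2): 0 [-], cum=0
Step 5: p0@(4,2) p1@(4,2) p2@ESC -> at (4,2): 2 [p0,p1], cum=2
Step 6: p0@ESC p1@ESC p2@ESC -> at (4,2): 0 [-], cum=2
Total visits = 2

Answer: 2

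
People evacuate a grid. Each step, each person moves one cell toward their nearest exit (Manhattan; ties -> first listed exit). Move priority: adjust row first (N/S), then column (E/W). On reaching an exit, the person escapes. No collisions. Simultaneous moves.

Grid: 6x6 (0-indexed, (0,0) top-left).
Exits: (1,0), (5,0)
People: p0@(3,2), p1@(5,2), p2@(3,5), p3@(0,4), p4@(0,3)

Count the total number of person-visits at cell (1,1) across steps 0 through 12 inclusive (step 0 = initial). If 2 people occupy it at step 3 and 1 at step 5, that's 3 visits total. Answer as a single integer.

Step 0: p0@(3,2) p1@(5,2) p2@(3,5) p3@(0,4) p4@(0,3) -> at (1,1): 0 [-], cum=0
Step 1: p0@(2,2) p1@(5,1) p2@(2,5) p3@(1,4) p4@(1,3) -> at (1,1): 0 [-], cum=0
Step 2: p0@(1,2) p1@ESC p2@(1,5) p3@(1,3) p4@(1,2) -> at (1,1): 0 [-], cum=0
Step 3: p0@(1,1) p1@ESC p2@(1,4) p3@(1,2) p4@(1,1) -> at (1,1): 2 [p0,p4], cum=2
Step 4: p0@ESC p1@ESC p2@(1,3) p3@(1,1) p4@ESC -> at (1,1): 1 [p3], cum=3
Step 5: p0@ESC p1@ESC p2@(1,2) p3@ESC p4@ESC -> at (1,1): 0 [-], cum=3
Step 6: p0@ESC p1@ESC p2@(1,1) p3@ESC p4@ESC -> at (1,1): 1 [p2], cum=4
Step 7: p0@ESC p1@ESC p2@ESC p3@ESC p4@ESC -> at (1,1): 0 [-], cum=4
Total visits = 4

Answer: 4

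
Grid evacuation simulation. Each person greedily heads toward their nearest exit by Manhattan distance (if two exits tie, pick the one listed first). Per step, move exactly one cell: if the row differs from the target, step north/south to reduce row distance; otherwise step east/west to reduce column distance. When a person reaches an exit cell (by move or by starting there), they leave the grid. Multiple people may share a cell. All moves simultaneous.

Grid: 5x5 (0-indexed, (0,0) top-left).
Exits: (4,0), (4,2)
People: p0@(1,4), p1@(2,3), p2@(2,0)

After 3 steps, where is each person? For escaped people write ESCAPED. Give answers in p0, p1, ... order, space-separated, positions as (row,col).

Step 1: p0:(1,4)->(2,4) | p1:(2,3)->(3,3) | p2:(2,0)->(3,0)
Step 2: p0:(2,4)->(3,4) | p1:(3,3)->(4,3) | p2:(3,0)->(4,0)->EXIT
Step 3: p0:(3,4)->(4,4) | p1:(4,3)->(4,2)->EXIT | p2:escaped

(4,4) ESCAPED ESCAPED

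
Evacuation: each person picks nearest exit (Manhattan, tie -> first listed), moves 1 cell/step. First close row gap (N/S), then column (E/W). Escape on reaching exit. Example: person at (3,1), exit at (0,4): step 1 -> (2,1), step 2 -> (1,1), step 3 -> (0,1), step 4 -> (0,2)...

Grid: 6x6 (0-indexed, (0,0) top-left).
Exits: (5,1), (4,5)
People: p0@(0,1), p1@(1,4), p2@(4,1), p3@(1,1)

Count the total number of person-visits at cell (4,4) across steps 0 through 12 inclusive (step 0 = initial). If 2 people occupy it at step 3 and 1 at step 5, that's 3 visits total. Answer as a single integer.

Answer: 1

Derivation:
Step 0: p0@(0,1) p1@(1,4) p2@(4,1) p3@(1,1) -> at (4,4): 0 [-], cum=0
Step 1: p0@(1,1) p1@(2,4) p2@ESC p3@(2,1) -> at (4,4): 0 [-], cum=0
Step 2: p0@(2,1) p1@(3,4) p2@ESC p3@(3,1) -> at (4,4): 0 [-], cum=0
Step 3: p0@(3,1) p1@(4,4) p2@ESC p3@(4,1) -> at (4,4): 1 [p1], cum=1
Step 4: p0@(4,1) p1@ESC p2@ESC p3@ESC -> at (4,4): 0 [-], cum=1
Step 5: p0@ESC p1@ESC p2@ESC p3@ESC -> at (4,4): 0 [-], cum=1
Total visits = 1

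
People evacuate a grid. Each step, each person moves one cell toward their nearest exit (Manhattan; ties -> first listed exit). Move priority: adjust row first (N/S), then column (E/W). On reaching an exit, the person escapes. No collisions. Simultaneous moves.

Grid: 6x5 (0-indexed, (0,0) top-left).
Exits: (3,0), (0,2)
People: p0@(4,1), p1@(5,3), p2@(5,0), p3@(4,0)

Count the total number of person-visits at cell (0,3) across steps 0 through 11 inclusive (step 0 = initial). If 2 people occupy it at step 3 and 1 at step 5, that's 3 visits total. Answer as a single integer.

Step 0: p0@(4,1) p1@(5,3) p2@(5,0) p3@(4,0) -> at (0,3): 0 [-], cum=0
Step 1: p0@(3,1) p1@(4,3) p2@(4,0) p3@ESC -> at (0,3): 0 [-], cum=0
Step 2: p0@ESC p1@(3,3) p2@ESC p3@ESC -> at (0,3): 0 [-], cum=0
Step 3: p0@ESC p1@(3,2) p2@ESC p3@ESC -> at (0,3): 0 [-], cum=0
Step 4: p0@ESC p1@(3,1) p2@ESC p3@ESC -> at (0,3): 0 [-], cum=0
Step 5: p0@ESC p1@ESC p2@ESC p3@ESC -> at (0,3): 0 [-], cum=0
Total visits = 0

Answer: 0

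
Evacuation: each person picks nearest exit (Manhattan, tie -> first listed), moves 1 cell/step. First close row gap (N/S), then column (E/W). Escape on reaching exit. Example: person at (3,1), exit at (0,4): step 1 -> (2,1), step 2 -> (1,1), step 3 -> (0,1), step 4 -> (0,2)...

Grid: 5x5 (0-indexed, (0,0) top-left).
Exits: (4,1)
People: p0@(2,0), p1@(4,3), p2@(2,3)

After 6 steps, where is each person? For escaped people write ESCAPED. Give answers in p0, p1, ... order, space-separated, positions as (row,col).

Step 1: p0:(2,0)->(3,0) | p1:(4,3)->(4,2) | p2:(2,3)->(3,3)
Step 2: p0:(3,0)->(4,0) | p1:(4,2)->(4,1)->EXIT | p2:(3,3)->(4,3)
Step 3: p0:(4,0)->(4,1)->EXIT | p1:escaped | p2:(4,3)->(4,2)
Step 4: p0:escaped | p1:escaped | p2:(4,2)->(4,1)->EXIT

ESCAPED ESCAPED ESCAPED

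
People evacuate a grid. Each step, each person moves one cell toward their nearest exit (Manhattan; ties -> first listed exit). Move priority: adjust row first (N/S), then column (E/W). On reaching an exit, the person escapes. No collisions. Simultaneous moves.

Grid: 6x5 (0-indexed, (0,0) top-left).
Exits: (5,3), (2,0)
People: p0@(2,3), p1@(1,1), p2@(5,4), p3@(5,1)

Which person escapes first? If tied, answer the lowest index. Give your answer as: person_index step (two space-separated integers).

Answer: 2 1

Derivation:
Step 1: p0:(2,3)->(3,3) | p1:(1,1)->(2,1) | p2:(5,4)->(5,3)->EXIT | p3:(5,1)->(5,2)
Step 2: p0:(3,3)->(4,3) | p1:(2,1)->(2,0)->EXIT | p2:escaped | p3:(5,2)->(5,3)->EXIT
Step 3: p0:(4,3)->(5,3)->EXIT | p1:escaped | p2:escaped | p3:escaped
Exit steps: [3, 2, 1, 2]
First to escape: p2 at step 1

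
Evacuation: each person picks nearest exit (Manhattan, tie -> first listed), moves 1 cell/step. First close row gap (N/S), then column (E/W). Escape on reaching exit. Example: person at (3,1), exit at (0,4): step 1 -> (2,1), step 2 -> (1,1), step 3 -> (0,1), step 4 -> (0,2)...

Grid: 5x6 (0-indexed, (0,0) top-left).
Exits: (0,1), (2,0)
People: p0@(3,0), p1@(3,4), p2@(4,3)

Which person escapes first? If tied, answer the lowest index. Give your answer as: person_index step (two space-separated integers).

Step 1: p0:(3,0)->(2,0)->EXIT | p1:(3,4)->(2,4) | p2:(4,3)->(3,3)
Step 2: p0:escaped | p1:(2,4)->(2,3) | p2:(3,3)->(2,3)
Step 3: p0:escaped | p1:(2,3)->(2,2) | p2:(2,3)->(2,2)
Step 4: p0:escaped | p1:(2,2)->(2,1) | p2:(2,2)->(2,1)
Step 5: p0:escaped | p1:(2,1)->(2,0)->EXIT | p2:(2,1)->(2,0)->EXIT
Exit steps: [1, 5, 5]
First to escape: p0 at step 1

Answer: 0 1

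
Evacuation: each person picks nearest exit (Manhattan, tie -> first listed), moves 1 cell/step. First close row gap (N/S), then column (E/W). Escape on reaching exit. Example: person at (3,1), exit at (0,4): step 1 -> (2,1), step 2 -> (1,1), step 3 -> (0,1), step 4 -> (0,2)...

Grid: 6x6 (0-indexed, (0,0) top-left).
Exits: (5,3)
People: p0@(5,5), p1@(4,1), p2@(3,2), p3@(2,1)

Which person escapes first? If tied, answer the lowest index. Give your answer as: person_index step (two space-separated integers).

Step 1: p0:(5,5)->(5,4) | p1:(4,1)->(5,1) | p2:(3,2)->(4,2) | p3:(2,1)->(3,1)
Step 2: p0:(5,4)->(5,3)->EXIT | p1:(5,1)->(5,2) | p2:(4,2)->(5,2) | p3:(3,1)->(4,1)
Step 3: p0:escaped | p1:(5,2)->(5,3)->EXIT | p2:(5,2)->(5,3)->EXIT | p3:(4,1)->(5,1)
Step 4: p0:escaped | p1:escaped | p2:escaped | p3:(5,1)->(5,2)
Step 5: p0:escaped | p1:escaped | p2:escaped | p3:(5,2)->(5,3)->EXIT
Exit steps: [2, 3, 3, 5]
First to escape: p0 at step 2

Answer: 0 2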